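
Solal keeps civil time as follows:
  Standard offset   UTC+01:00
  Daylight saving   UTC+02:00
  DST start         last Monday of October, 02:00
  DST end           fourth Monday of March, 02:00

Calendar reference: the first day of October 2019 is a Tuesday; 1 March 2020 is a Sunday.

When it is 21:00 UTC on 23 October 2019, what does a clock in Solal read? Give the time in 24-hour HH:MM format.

22:00

1 October 2019 is a Tuesday, so Mondays fall on 7, 14, 21, 28; the last is October 28.
1 March 2020 is a Sunday, so the first Monday is March 2 and the fourth is March 23.
At the standard offset (UTC+01:00), 21:00 UTC + 1h = 22:00 Solal standard time.
The standard-time date in Solal, 23 October 2019, does not fall between 28 October 2019 and 23 March 2020, so daylight saving is not in effect and Solal is at UTC+01:00.
21:00 UTC + 1h = 22:00 local.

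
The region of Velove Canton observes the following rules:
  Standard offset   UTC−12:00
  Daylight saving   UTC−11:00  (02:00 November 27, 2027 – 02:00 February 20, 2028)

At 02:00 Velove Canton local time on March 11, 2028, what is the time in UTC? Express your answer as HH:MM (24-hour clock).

14:00

Daylight saving runs 27 November 2027 – 20 February 2028; March 11, 2028 is outside that window, so Velove Canton is on standard time at UTC−12:00.
02:00 local + 12h = 14:00 UTC.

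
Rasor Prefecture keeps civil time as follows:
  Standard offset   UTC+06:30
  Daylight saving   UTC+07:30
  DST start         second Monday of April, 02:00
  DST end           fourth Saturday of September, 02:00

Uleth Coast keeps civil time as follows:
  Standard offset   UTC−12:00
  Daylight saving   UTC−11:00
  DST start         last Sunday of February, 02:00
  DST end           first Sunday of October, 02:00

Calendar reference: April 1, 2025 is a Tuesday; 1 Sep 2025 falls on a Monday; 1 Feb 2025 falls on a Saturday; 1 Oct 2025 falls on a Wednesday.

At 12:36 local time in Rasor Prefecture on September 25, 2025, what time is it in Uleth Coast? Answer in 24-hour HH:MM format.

18:06

1 April 2025 is a Tuesday, so the first Monday is April 7 and the second is April 14.
1 September 2025 is a Monday, so the first Saturday is September 6 and the fourth is September 27.
September 25, 2025 lies within the daylight-saving period (14 April – 27 September), so Rasor Prefecture is on daylight time, UTC+07:30.
12:36 Rasor Prefecture − 7h30m = 05:06 UTC.
1 February 2025 is a Saturday, so Sundays fall on 2, 9, 16, 23; the last is February 23.
1 October 2025 is a Wednesday, so the first Sunday is October 5.
At the standard offset (UTC−12:00), 05:06 UTC − 12h = 17:06 Uleth Coast standard time (rolling into the previous day, 24 September 2025).
The standard-time date in Uleth Coast, September 24, 2025, falls between 23 February and 5 October, so daylight saving is in effect and Uleth Coast is at UTC−11:00.
05:06 UTC − 11h = 18:06 Uleth Coast (rolling into the previous day, 24 September 2025).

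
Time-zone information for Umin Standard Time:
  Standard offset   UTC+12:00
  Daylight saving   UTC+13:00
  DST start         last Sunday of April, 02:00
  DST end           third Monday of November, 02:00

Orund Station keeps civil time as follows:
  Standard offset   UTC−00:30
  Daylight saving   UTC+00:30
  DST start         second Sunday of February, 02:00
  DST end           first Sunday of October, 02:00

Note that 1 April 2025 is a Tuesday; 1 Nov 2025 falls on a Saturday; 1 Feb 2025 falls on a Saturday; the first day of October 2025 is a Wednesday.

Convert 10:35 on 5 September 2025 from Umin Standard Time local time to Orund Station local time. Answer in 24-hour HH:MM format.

22:05

1 April 2025 is a Tuesday, so Sundays fall on 6, 13, 20, 27; the last is April 27.
1 November 2025 is a Saturday, so the first Monday is November 3 and the third is November 17.
5 September 2025 falls between 27 April and 17 November, so daylight saving is in effect and Umin Standard Time is at UTC+13:00.
10:35 Umin Standard Time − 13h = 21:35 UTC (rolling into the previous day, 4 September 2025).
1 February 2025 is a Saturday, so the first Sunday is February 2 and the second is February 9.
1 October 2025 is a Wednesday, so the first Sunday is October 5.
At the standard offset (UTC−00:30), 21:35 UTC − 0h30m = 21:05 Orund Station standard time.
The standard-time date in Orund Station, 4 September 2025, falls between 9 February and 5 October, so daylight saving is in effect and Orund Station is at UTC+00:30.
21:35 UTC + 0h30m = 22:05 Orund Station.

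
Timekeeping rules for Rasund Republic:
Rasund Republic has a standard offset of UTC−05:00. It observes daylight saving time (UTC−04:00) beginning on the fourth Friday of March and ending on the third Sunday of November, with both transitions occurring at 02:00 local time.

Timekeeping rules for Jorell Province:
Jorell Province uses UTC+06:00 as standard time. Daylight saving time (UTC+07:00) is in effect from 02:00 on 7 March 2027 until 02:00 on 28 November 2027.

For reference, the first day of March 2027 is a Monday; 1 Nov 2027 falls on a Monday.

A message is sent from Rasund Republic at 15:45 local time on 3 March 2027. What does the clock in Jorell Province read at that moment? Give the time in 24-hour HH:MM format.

02:45

1 March 2027 is a Monday, so the first Friday is March 5 and the fourth is March 26.
1 November 2027 is a Monday, so the first Sunday is November 7 and the third is November 21.
3 March 2027 is outside the daylight-saving period (26 March – 21 November), so Rasund Republic is on standard time, UTC−05:00.
15:45 Rasund Republic + 5h = 20:45 UTC.
At the standard offset (UTC+06:00), 20:45 UTC + 6h = 02:45 Jorell Province standard time (rolling into the next day, 4 March 2027).
The standard-time date in Jorell Province, 4 March 2027, does not fall between 7 March and 28 November, so daylight saving is not in effect and Jorell Province is at UTC+06:00.
20:45 UTC + 6h = 02:45 Jorell Province (rolling into the next day, 4 March 2027).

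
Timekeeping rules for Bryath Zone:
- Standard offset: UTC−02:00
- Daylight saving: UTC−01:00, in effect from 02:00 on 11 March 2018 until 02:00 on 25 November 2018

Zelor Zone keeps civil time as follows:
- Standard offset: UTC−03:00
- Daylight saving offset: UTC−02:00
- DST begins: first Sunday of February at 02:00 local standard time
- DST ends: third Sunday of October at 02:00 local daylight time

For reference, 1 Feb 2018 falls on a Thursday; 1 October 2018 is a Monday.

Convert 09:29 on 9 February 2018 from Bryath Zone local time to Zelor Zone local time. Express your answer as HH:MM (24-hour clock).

9 February 2018 is outside the daylight-saving period (11 March – 25 November), so Bryath Zone is on standard time, UTC−02:00.
09:29 Bryath Zone + 2h = 11:29 UTC.
1 February 2018 is a Thursday, so the first Sunday is February 4.
1 October 2018 is a Monday, so the first Sunday is October 7 and the third is October 21.
At the standard offset (UTC−03:00), 11:29 UTC − 3h = 08:29 Zelor Zone standard time.
Daylight saving runs 4 February – 21 October; the standard-time date in Zelor Zone, 9 February 2018, is inside that window, so Zelor Zone is at UTC−02:00.
11:29 UTC − 2h = 09:29 Zelor Zone.

09:29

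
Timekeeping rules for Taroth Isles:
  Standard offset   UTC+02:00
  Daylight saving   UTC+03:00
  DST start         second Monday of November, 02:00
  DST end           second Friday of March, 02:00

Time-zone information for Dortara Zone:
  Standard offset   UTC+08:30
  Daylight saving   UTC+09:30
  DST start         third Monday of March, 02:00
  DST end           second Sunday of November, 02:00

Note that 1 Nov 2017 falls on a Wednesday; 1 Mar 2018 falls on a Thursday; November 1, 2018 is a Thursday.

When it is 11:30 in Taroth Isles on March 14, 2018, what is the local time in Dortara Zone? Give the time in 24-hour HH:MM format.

18:00

1 November 2017 is a Wednesday, so the first Monday is November 6 and the second is November 13.
1 March 2018 is a Thursday, so the first Friday is March 2 and the second is March 9.
Daylight saving runs 13 November 2017 – 9 March 2018; March 14, 2018 is outside that window, so Taroth Isles is on standard time at UTC+02:00.
11:30 Taroth Isles − 2h = 09:30 UTC.
1 March 2018 is a Thursday, so the first Monday is March 5 and the third is March 19.
1 November 2018 is a Thursday, so the first Sunday is November 4 and the second is November 11.
At the standard offset (UTC+08:30), 09:30 UTC + 8h30m = 18:00 Dortara Zone standard time.
The standard-time date in Dortara Zone, March 14, 2018, does not fall between 19 March and 11 November, so daylight saving is not in effect and Dortara Zone is at UTC+08:30.
09:30 UTC + 8h30m = 18:00 Dortara Zone.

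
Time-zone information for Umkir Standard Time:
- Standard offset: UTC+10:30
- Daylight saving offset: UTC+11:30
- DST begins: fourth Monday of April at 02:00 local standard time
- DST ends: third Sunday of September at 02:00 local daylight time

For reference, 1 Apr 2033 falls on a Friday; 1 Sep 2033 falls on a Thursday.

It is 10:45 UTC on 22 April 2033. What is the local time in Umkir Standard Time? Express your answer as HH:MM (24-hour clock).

21:15

1 April 2033 is a Friday, so the first Monday is April 4 and the fourth is April 25.
1 September 2033 is a Thursday, so the first Sunday is September 4 and the third is September 18.
At the standard offset (UTC+10:30), 10:45 UTC + 10h30m = 21:15 Umkir Standard Time standard time.
The standard-time date in Umkir Standard Time, 22 April 2033, does not fall between 25 April and 18 September, so daylight saving is not in effect and Umkir Standard Time is at UTC+10:30.
10:45 UTC + 10h30m = 21:15 local.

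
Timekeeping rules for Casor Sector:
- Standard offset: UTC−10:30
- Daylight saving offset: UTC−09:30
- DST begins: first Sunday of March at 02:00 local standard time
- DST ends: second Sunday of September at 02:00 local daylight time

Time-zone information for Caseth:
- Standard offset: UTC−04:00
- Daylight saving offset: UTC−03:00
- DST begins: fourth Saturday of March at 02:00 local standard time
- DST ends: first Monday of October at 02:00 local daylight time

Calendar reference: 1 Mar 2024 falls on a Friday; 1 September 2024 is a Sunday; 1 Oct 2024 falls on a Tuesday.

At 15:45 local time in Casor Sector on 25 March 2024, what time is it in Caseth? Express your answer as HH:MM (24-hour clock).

1 March 2024 is a Friday, so the first Sunday is March 3.
1 September 2024 is a Sunday, so the first Sunday is September 1 and the second is September 8.
Daylight saving runs 3 March – 8 September; 25 March 2024 is inside that window, so Casor Sector is at UTC−09:30.
15:45 Casor Sector + 9h30m = 01:15 UTC (rolling into the next day, 26 March 2024).
1 March 2024 is a Friday, so the first Saturday is March 2 and the fourth is March 23.
1 October 2024 is a Tuesday, so the first Monday is October 7.
At the standard offset (UTC−04:00), 01:15 UTC − 4h = 21:15 Caseth standard time (rolling into the previous day, 25 March 2024).
The standard-time date in Caseth, 25 March 2024, lies within the daylight-saving period (23 March – 7 October), so Caseth is on daylight time, UTC−03:00.
01:15 UTC − 3h = 22:15 Caseth (rolling into the previous day, 25 March 2024).

22:15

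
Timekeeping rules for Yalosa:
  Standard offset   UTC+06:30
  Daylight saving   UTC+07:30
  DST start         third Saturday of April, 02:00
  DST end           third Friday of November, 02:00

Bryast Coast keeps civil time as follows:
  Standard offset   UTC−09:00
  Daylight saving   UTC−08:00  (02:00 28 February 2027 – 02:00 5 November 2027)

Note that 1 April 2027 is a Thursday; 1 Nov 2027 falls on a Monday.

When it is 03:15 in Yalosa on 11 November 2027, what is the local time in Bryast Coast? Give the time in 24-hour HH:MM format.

10:45

1 April 2027 is a Thursday, so the first Saturday is April 3 and the third is April 17.
1 November 2027 is a Monday, so the first Friday is November 5 and the third is November 19.
11 November 2027 lies within the daylight-saving period (17 April – 19 November), so Yalosa is on daylight time, UTC+07:30.
03:15 Yalosa − 7h30m = 19:45 UTC (rolling into the previous day, 10 November 2027).
At the standard offset (UTC−09:00), 19:45 UTC − 9h = 10:45 Bryast Coast standard time.
The standard-time date in Bryast Coast, 10 November 2027, does not fall between 28 February and 5 November, so daylight saving is not in effect and Bryast Coast is at UTC−09:00.
19:45 UTC − 9h = 10:45 Bryast Coast.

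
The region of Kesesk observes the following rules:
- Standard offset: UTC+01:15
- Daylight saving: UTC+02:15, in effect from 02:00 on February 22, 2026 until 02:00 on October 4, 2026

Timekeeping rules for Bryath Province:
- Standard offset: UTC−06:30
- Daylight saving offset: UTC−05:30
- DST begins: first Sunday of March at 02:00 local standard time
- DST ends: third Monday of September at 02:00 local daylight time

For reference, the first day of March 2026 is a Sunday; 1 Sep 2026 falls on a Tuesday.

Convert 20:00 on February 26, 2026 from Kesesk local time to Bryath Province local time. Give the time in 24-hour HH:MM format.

11:15

February 26, 2026 lies within the daylight-saving period (22 February – 4 October), so Kesesk is on daylight time, UTC+02:15.
20:00 Kesesk − 2h15m = 17:45 UTC.
1 March 2026 is a Sunday, so the first Sunday is March 1.
1 September 2026 is a Tuesday, so the first Monday is September 7 and the third is September 21.
At the standard offset (UTC−06:30), 17:45 UTC − 6h30m = 11:15 Bryath Province standard time.
The standard-time date in Bryath Province, February 26, 2026, is outside the daylight-saving period (1 March – 21 September), so Bryath Province is on standard time, UTC−06:30.
17:45 UTC − 6h30m = 11:15 Bryath Province.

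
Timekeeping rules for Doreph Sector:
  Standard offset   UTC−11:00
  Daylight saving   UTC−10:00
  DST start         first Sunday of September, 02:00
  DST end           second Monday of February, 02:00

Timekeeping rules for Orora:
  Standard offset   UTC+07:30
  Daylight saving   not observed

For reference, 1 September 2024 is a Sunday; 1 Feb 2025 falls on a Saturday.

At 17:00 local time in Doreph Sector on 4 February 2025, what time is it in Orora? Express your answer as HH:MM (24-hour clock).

1 September 2024 is a Sunday, so the first Sunday is September 1.
1 February 2025 is a Saturday, so the first Monday is February 3 and the second is February 10.
4 February 2025 falls between 1 September 2024 and 10 February 2025, so daylight saving is in effect and Doreph Sector is at UTC−10:00.
17:00 Doreph Sector + 10h = 03:00 UTC (rolling into the next day, 5 February 2025).
Orora stays on UTC+07:30 all year.
03:00 UTC + 7h30m = 10:30 Orora.

10:30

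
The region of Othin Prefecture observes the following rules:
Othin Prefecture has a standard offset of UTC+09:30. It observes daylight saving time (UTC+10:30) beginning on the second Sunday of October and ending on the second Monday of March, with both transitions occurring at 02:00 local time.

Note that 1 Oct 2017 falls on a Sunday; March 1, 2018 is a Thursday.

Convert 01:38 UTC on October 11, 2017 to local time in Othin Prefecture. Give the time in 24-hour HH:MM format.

1 October 2017 is a Sunday, so the first Sunday is October 1 and the second is October 8.
1 March 2018 is a Thursday, so the first Monday is March 5 and the second is March 12.
At the standard offset (UTC+09:30), 01:38 UTC + 9h30m = 11:08 Othin Prefecture standard time.
The standard-time date in Othin Prefecture, October 11, 2017, lies within the daylight-saving period (8 October 2017 – 12 March 2018), so Othin Prefecture is on daylight time, UTC+10:30.
01:38 UTC + 10h30m = 12:08 local.

12:08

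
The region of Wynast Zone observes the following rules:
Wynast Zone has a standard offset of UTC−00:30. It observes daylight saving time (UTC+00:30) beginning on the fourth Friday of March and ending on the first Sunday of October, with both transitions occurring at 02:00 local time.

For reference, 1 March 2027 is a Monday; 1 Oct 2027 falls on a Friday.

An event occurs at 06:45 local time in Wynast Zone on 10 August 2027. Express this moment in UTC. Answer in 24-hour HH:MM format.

1 March 2027 is a Monday, so the first Friday is March 5 and the fourth is March 26.
1 October 2027 is a Friday, so the first Sunday is October 3.
Daylight saving runs 26 March – 3 October; 10 August 2027 is inside that window, so Wynast Zone is at UTC+00:30.
06:45 local − 0h30m = 06:15 UTC.

06:15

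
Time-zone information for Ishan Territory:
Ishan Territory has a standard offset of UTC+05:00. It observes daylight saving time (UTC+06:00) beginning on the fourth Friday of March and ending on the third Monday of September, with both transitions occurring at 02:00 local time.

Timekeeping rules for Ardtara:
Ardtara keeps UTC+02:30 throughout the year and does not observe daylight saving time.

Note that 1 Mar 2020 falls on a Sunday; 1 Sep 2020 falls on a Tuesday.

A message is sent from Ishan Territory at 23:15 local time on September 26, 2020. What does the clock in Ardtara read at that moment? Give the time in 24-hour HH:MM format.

1 March 2020 is a Sunday, so the first Friday is March 6 and the fourth is March 27.
1 September 2020 is a Tuesday, so the first Monday is September 7 and the third is September 21.
September 26, 2020 is outside the daylight-saving period (27 March – 21 September), so Ishan Territory is on standard time, UTC+05:00.
23:15 Ishan Territory − 5h = 18:15 UTC.
Ardtara has no daylight saving, so its offset is UTC+02:30 year-round.
18:15 UTC + 2h30m = 20:45 Ardtara.

20:45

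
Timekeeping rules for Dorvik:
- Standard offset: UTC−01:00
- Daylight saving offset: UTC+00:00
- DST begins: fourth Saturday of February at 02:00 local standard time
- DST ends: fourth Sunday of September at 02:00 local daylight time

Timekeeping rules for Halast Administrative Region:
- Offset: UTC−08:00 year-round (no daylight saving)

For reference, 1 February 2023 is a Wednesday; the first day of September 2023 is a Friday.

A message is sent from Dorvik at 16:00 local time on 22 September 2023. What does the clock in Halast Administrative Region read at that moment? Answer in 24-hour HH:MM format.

08:00

1 February 2023 is a Wednesday, so the first Saturday is February 4 and the fourth is February 25.
1 September 2023 is a Friday, so the first Sunday is September 3 and the fourth is September 24.
22 September 2023 lies within the daylight-saving period (25 February – 24 September), so Dorvik is on daylight time, UTC+00:00.
16:00 Dorvik − 0h = 16:00 UTC.
Halast Administrative Region has no daylight saving, so its offset is UTC−08:00 year-round.
16:00 UTC − 8h = 08:00 Halast Administrative Region.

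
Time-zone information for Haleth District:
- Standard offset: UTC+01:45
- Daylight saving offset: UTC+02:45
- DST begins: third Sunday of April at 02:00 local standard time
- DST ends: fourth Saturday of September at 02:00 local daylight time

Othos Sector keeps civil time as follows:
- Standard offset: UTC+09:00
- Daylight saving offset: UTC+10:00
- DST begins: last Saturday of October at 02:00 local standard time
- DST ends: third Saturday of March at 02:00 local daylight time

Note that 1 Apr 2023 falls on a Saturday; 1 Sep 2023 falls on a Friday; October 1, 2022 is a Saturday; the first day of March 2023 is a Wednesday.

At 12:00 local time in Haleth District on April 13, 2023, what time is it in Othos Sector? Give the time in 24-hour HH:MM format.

1 April 2023 is a Saturday, so the first Sunday is April 2 and the third is April 16.
1 September 2023 is a Friday, so the first Saturday is September 2 and the fourth is September 23.
Daylight saving runs 16 April – 23 September; April 13, 2023 is outside that window, so Haleth District is on standard time at UTC+01:45.
12:00 Haleth District − 1h45m = 10:15 UTC.
1 October 2022 is a Saturday, so Saturdays fall on 1, 8, 15, 22, 29; the last is October 29.
1 March 2023 is a Wednesday, so the first Saturday is March 4 and the third is March 18.
At the standard offset (UTC+09:00), 10:15 UTC + 9h = 19:15 Othos Sector standard time.
Daylight saving runs 29 October 2022 – 18 March 2023; the standard-time date in Othos Sector, April 13, 2023, is outside that window, so Othos Sector is on standard time at UTC+09:00.
10:15 UTC + 9h = 19:15 Othos Sector.

19:15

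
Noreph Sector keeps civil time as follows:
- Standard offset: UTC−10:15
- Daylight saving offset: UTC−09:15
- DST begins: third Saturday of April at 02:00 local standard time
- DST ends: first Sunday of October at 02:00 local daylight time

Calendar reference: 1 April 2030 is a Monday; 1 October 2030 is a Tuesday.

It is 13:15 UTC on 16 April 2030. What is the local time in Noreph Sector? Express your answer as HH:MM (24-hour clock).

03:00

1 April 2030 is a Monday, so the first Saturday is April 6 and the third is April 20.
1 October 2030 is a Tuesday, so the first Sunday is October 6.
At the standard offset (UTC−10:15), 13:15 UTC − 10h15m = 03:00 Noreph Sector standard time.
The standard-time date in Noreph Sector, 16 April 2030, is outside the daylight-saving period (20 April – 6 October), so Noreph Sector is on standard time, UTC−10:15.
13:15 UTC − 10h15m = 03:00 local.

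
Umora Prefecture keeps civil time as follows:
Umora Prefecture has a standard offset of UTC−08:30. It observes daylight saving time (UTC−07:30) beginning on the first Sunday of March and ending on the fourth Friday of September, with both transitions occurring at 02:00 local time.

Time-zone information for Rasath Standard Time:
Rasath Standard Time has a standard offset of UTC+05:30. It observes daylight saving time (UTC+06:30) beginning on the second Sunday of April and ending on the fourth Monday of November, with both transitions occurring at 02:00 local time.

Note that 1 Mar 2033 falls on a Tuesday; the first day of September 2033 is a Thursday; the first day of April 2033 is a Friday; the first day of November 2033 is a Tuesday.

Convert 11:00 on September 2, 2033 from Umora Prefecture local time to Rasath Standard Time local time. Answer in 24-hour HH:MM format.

1 March 2033 is a Tuesday, so the first Sunday is March 6.
1 September 2033 is a Thursday, so the first Friday is September 2 and the fourth is September 23.
September 2, 2033 lies within the daylight-saving period (6 March – 23 September), so Umora Prefecture is on daylight time, UTC−07:30.
11:00 Umora Prefecture + 7h30m = 18:30 UTC.
1 April 2033 is a Friday, so the first Sunday is April 3 and the second is April 10.
1 November 2033 is a Tuesday, so the first Monday is November 7 and the fourth is November 28.
At the standard offset (UTC+05:30), 18:30 UTC + 5h30m = 00:00 Rasath Standard Time standard time (rolling into the next day, 3 September 2033).
Daylight saving runs 10 April – 28 November; the standard-time date in Rasath Standard Time, September 3, 2033, is inside that window, so Rasath Standard Time is at UTC+06:30.
18:30 UTC + 6h30m = 01:00 Rasath Standard Time (rolling into the next day, 3 September 2033).

01:00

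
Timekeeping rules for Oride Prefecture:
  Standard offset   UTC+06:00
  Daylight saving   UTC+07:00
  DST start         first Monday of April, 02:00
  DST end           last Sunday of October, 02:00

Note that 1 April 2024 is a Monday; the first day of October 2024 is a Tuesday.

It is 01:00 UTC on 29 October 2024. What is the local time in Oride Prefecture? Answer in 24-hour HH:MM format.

1 April 2024 is a Monday, so the first Monday is April 1.
1 October 2024 is a Tuesday, so Sundays fall on 6, 13, 20, 27; the last is October 27.
At the standard offset (UTC+06:00), 01:00 UTC + 6h = 07:00 Oride Prefecture standard time.
The standard-time date in Oride Prefecture, 29 October 2024, does not fall between 1 April and 27 October, so daylight saving is not in effect and Oride Prefecture is at UTC+06:00.
01:00 UTC + 6h = 07:00 local.

07:00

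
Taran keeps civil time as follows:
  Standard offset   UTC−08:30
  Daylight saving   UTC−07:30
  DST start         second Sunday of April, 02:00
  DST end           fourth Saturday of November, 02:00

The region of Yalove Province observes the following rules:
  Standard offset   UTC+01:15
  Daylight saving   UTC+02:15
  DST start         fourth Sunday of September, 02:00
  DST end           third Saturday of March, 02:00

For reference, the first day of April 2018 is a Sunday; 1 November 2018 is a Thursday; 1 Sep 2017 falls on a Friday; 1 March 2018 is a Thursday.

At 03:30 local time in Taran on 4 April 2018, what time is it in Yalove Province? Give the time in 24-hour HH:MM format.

1 April 2018 is a Sunday, so the first Sunday is April 1 and the second is April 8.
1 November 2018 is a Thursday, so the first Saturday is November 3 and the fourth is November 24.
4 April 2018 does not fall between 8 April and 24 November, so daylight saving is not in effect and Taran is at UTC−08:30.
03:30 Taran + 8h30m = 12:00 UTC.
1 September 2017 is a Friday, so the first Sunday is September 3 and the fourth is September 24.
1 March 2018 is a Thursday, so the first Saturday is March 3 and the third is March 17.
At the standard offset (UTC+01:15), 12:00 UTC + 1h15m = 13:15 Yalove Province standard time.
The standard-time date in Yalove Province, 4 April 2018, does not fall between 24 September 2017 and 17 March 2018, so daylight saving is not in effect and Yalove Province is at UTC+01:15.
12:00 UTC + 1h15m = 13:15 Yalove Province.

13:15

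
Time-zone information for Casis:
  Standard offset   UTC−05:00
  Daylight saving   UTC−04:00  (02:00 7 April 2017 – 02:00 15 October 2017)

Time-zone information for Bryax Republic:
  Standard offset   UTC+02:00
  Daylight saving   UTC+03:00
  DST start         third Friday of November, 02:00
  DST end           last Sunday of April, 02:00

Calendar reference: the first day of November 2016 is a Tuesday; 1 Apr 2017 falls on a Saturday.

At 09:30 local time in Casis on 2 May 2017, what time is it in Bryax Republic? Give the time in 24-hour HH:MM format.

15:30

2 May 2017 lies within the daylight-saving period (7 April – 15 October), so Casis is on daylight time, UTC−04:00.
09:30 Casis + 4h = 13:30 UTC.
1 November 2016 is a Tuesday, so the first Friday is November 4 and the third is November 18.
1 April 2017 is a Saturday, so Sundays fall on 2, 9, 16, 23, 30; the last is April 30.
At the standard offset (UTC+02:00), 13:30 UTC + 2h = 15:30 Bryax Republic standard time.
The standard-time date in Bryax Republic, 2 May 2017, is outside the daylight-saving period (18 November 2016 – 30 April 2017), so Bryax Republic is on standard time, UTC+02:00.
13:30 UTC + 2h = 15:30 Bryax Republic.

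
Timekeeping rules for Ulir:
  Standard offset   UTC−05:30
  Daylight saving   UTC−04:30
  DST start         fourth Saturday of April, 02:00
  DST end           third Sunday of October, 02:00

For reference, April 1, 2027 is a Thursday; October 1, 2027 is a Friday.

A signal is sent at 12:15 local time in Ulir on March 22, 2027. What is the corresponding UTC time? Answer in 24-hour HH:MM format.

17:45

1 April 2027 is a Thursday, so the first Saturday is April 3 and the fourth is April 24.
1 October 2027 is a Friday, so the first Sunday is October 3 and the third is October 17.
March 22, 2027 does not fall between 24 April and 17 October, so daylight saving is not in effect and Ulir is at UTC−05:30.
12:15 local + 5h30m = 17:45 UTC.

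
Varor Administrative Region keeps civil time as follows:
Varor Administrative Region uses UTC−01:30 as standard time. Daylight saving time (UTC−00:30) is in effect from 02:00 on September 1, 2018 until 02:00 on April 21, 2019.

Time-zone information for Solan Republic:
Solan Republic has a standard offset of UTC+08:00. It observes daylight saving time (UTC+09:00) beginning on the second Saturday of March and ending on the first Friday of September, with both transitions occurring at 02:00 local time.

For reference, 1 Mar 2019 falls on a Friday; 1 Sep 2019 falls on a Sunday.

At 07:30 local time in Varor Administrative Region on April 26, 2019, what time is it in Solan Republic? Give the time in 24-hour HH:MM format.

18:00

April 26, 2019 does not fall between 1 September 2018 and 21 April 2019, so daylight saving is not in effect and Varor Administrative Region is at UTC−01:30.
07:30 Varor Administrative Region + 1h30m = 09:00 UTC.
1 March 2019 is a Friday, so the first Saturday is March 2 and the second is March 9.
1 September 2019 is a Sunday, so the first Friday is September 6.
At the standard offset (UTC+08:00), 09:00 UTC + 8h = 17:00 Solan Republic standard time.
Daylight saving runs 9 March – 6 September; the standard-time date in Solan Republic, April 26, 2019, is inside that window, so Solan Republic is at UTC+09:00.
09:00 UTC + 9h = 18:00 Solan Republic.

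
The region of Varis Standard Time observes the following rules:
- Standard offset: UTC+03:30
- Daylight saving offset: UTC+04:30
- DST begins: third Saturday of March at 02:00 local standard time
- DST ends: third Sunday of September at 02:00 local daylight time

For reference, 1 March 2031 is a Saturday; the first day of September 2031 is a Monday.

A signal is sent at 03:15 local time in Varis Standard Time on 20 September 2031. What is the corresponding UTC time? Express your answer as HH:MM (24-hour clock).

1 March 2031 is a Saturday, so the first Saturday is March 1 and the third is March 15.
1 September 2031 is a Monday, so the first Sunday is September 7 and the third is September 21.
Daylight saving runs 15 March – 21 September; 20 September 2031 is inside that window, so Varis Standard Time is at UTC+04:30.
03:15 local − 4h30m = 22:45 UTC (rolling into the previous day, 19 September 2031).

22:45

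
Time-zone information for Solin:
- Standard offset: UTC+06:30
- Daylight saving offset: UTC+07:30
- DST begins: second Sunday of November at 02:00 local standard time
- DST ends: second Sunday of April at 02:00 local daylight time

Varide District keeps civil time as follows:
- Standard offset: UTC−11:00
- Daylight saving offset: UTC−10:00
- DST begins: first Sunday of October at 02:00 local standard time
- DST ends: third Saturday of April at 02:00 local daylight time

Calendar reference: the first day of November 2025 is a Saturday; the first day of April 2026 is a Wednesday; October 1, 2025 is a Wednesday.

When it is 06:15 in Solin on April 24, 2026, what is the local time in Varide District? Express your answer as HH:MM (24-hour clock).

12:45

1 November 2025 is a Saturday, so the first Sunday is November 2 and the second is November 9.
1 April 2026 is a Wednesday, so the first Sunday is April 5 and the second is April 12.
Daylight saving runs 9 November 2025 – 12 April 2026; April 24, 2026 is outside that window, so Solin is on standard time at UTC+06:30.
06:15 Solin − 6h30m = 23:45 UTC (rolling into the previous day, 23 April 2026).
1 October 2025 is a Wednesday, so the first Sunday is October 5.
1 April 2026 is a Wednesday, so the first Saturday is April 4 and the third is April 18.
At the standard offset (UTC−11:00), 23:45 UTC − 11h = 12:45 Varide District standard time.
The standard-time date in Varide District, April 23, 2026, does not fall between 5 October 2025 and 18 April 2026, so daylight saving is not in effect and Varide District is at UTC−11:00.
23:45 UTC − 11h = 12:45 Varide District.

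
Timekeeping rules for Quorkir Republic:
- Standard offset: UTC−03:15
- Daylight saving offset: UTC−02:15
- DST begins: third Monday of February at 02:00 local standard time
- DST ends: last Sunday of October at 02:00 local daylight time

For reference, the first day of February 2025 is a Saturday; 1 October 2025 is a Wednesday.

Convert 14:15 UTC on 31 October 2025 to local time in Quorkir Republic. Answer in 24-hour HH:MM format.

1 February 2025 is a Saturday, so the first Monday is February 3 and the third is February 17.
1 October 2025 is a Wednesday, so Sundays fall on 5, 12, 19, 26; the last is October 26.
At the standard offset (UTC−03:15), 14:15 UTC − 3h15m = 11:00 Quorkir Republic standard time.
Daylight saving runs 17 February – 26 October; the standard-time date in Quorkir Republic, 31 October 2025, is outside that window, so Quorkir Republic is on standard time at UTC−03:15.
14:15 UTC − 3h15m = 11:00 local.

11:00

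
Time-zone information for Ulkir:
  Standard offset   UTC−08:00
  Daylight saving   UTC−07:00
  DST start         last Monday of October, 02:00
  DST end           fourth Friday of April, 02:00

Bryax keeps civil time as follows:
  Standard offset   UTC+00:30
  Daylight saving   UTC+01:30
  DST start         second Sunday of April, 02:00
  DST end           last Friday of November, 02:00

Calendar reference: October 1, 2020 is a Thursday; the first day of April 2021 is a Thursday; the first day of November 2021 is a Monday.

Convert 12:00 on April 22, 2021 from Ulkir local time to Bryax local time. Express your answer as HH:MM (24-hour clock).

20:30

1 October 2020 is a Thursday, so Mondays fall on 5, 12, 19, 26; the last is October 26.
1 April 2021 is a Thursday, so the first Friday is April 2 and the fourth is April 23.
April 22, 2021 lies within the daylight-saving period (26 October 2020 – 23 April 2021), so Ulkir is on daylight time, UTC−07:00.
12:00 Ulkir + 7h = 19:00 UTC.
1 April 2021 is a Thursday, so the first Sunday is April 4 and the second is April 11.
1 November 2021 is a Monday, so Fridays fall on 5, 12, 19, 26; the last is November 26.
At the standard offset (UTC+00:30), 19:00 UTC + 0h30m = 19:30 Bryax standard time.
The standard-time date in Bryax, April 22, 2021, falls between 11 April and 26 November, so daylight saving is in effect and Bryax is at UTC+01:30.
19:00 UTC + 1h30m = 20:30 Bryax.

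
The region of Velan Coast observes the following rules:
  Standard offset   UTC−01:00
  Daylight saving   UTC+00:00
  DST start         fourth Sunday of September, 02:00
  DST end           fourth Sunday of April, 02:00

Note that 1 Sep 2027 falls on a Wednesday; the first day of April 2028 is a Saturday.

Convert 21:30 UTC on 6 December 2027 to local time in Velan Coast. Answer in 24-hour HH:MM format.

1 September 2027 is a Wednesday, so the first Sunday is September 5 and the fourth is September 26.
1 April 2028 is a Saturday, so the first Sunday is April 2 and the fourth is April 23.
At the standard offset (UTC−01:00), 21:30 UTC − 1h = 20:30 Velan Coast standard time.
Daylight saving runs 26 September 2027 – 23 April 2028; the standard-time date in Velan Coast, 6 December 2027, is inside that window, so Velan Coast is at UTC+00:00.
21:30 UTC + 0h = 21:30 local.

21:30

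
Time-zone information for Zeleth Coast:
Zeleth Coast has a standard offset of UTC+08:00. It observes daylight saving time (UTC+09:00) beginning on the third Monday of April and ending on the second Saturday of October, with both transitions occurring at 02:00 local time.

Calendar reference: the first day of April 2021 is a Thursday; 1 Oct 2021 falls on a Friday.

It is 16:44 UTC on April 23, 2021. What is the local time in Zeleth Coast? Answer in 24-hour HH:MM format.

01:44

1 April 2021 is a Thursday, so the first Monday is April 5 and the third is April 19.
1 October 2021 is a Friday, so the first Saturday is October 2 and the second is October 9.
At the standard offset (UTC+08:00), 16:44 UTC + 8h = 00:44 Zeleth Coast standard time (rolling into the next day, 24 April 2021).
The standard-time date in Zeleth Coast, April 24, 2021, falls between 19 April and 9 October, so daylight saving is in effect and Zeleth Coast is at UTC+09:00.
16:44 UTC + 9h = 01:44 local (rolling into the next day, 24 April 2021).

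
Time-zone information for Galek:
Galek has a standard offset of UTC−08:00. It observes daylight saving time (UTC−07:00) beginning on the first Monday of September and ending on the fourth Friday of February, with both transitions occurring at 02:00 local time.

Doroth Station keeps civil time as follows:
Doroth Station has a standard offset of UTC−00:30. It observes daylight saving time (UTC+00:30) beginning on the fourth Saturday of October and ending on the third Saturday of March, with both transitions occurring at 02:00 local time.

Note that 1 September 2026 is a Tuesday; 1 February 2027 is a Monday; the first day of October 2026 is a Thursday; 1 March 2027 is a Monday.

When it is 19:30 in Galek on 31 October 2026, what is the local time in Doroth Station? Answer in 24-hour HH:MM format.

03:00

1 September 2026 is a Tuesday, so the first Monday is September 7.
1 February 2027 is a Monday, so the first Friday is February 5 and the fourth is February 26.
31 October 2026 falls between 7 September 2026 and 26 February 2027, so daylight saving is in effect and Galek is at UTC−07:00.
19:30 Galek + 7h = 02:30 UTC (rolling into the next day, 1 November 2026).
1 October 2026 is a Thursday, so the first Saturday is October 3 and the fourth is October 24.
1 March 2027 is a Monday, so the first Saturday is March 6 and the third is March 20.
At the standard offset (UTC−00:30), 02:30 UTC − 0h30m = 02:00 Doroth Station standard time.
The standard-time date in Doroth Station, 1 November 2026, lies within the daylight-saving period (24 October 2026 – 20 March 2027), so Doroth Station is on daylight time, UTC+00:30.
02:30 UTC + 0h30m = 03:00 Doroth Station.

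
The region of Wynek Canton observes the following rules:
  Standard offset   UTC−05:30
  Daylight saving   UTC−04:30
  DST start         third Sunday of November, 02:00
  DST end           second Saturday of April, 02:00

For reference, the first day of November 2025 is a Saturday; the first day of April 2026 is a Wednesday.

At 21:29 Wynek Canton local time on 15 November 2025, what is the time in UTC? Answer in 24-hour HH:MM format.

1 November 2025 is a Saturday, so the first Sunday is November 2 and the third is November 16.
1 April 2026 is a Wednesday, so the first Saturday is April 4 and the second is April 11.
15 November 2025 does not fall between 16 November 2025 and 11 April 2026, so daylight saving is not in effect and Wynek Canton is at UTC−05:30.
21:29 local + 5h30m = 02:59 UTC (rolling into the next day, 16 November 2025).

02:59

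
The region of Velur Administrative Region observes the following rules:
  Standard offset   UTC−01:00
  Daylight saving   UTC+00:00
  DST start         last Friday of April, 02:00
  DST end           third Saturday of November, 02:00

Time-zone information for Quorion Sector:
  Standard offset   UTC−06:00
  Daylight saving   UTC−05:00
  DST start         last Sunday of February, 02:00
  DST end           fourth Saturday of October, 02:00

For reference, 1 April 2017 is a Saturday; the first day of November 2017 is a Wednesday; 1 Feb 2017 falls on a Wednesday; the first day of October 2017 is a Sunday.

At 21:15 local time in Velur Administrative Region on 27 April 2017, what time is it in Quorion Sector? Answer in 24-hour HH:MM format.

1 April 2017 is a Saturday, so Fridays fall on 7, 14, 21, 28; the last is April 28.
1 November 2017 is a Wednesday, so the first Saturday is November 4 and the third is November 18.
27 April 2017 is outside the daylight-saving period (28 April – 18 November), so Velur Administrative Region is on standard time, UTC−01:00.
21:15 Velur Administrative Region + 1h = 22:15 UTC.
1 February 2017 is a Wednesday, so Sundays fall on 5, 12, 19, 26; the last is February 26.
1 October 2017 is a Sunday, so the first Saturday is October 7 and the fourth is October 28.
At the standard offset (UTC−06:00), 22:15 UTC − 6h = 16:15 Quorion Sector standard time.
Daylight saving runs 26 February – 28 October; the standard-time date in Quorion Sector, 27 April 2017, is inside that window, so Quorion Sector is at UTC−05:00.
22:15 UTC − 5h = 17:15 Quorion Sector.

17:15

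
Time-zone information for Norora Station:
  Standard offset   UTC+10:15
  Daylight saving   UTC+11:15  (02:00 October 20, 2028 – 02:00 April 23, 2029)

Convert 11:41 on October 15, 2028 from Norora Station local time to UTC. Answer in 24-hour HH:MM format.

01:26

October 15, 2028 does not fall between 20 October 2028 and 23 April 2029, so daylight saving is not in effect and Norora Station is at UTC+10:15.
11:41 local − 10h15m = 01:26 UTC.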